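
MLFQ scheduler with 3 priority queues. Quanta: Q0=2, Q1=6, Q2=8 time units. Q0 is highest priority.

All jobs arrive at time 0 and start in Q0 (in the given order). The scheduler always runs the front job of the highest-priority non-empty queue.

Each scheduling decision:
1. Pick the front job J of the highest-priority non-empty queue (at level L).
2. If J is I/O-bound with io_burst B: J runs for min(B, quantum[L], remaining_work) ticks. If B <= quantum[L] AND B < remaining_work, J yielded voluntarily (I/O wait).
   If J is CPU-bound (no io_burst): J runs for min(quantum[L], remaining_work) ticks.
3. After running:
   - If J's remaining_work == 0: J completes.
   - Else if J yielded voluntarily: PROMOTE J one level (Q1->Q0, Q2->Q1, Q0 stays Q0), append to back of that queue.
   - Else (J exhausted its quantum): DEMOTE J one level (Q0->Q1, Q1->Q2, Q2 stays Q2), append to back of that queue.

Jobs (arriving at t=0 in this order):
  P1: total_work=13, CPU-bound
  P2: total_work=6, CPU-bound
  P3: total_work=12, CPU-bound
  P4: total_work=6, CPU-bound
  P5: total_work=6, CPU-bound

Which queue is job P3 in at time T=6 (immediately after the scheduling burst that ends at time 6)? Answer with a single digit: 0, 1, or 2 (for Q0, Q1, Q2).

Answer: 1

Derivation:
t=0-2: P1@Q0 runs 2, rem=11, quantum used, demote→Q1. Q0=[P2,P3,P4,P5] Q1=[P1] Q2=[]
t=2-4: P2@Q0 runs 2, rem=4, quantum used, demote→Q1. Q0=[P3,P4,P5] Q1=[P1,P2] Q2=[]
t=4-6: P3@Q0 runs 2, rem=10, quantum used, demote→Q1. Q0=[P4,P5] Q1=[P1,P2,P3] Q2=[]
t=6-8: P4@Q0 runs 2, rem=4, quantum used, demote→Q1. Q0=[P5] Q1=[P1,P2,P3,P4] Q2=[]
t=8-10: P5@Q0 runs 2, rem=4, quantum used, demote→Q1. Q0=[] Q1=[P1,P2,P3,P4,P5] Q2=[]
t=10-16: P1@Q1 runs 6, rem=5, quantum used, demote→Q2. Q0=[] Q1=[P2,P3,P4,P5] Q2=[P1]
t=16-20: P2@Q1 runs 4, rem=0, completes. Q0=[] Q1=[P3,P4,P5] Q2=[P1]
t=20-26: P3@Q1 runs 6, rem=4, quantum used, demote→Q2. Q0=[] Q1=[P4,P5] Q2=[P1,P3]
t=26-30: P4@Q1 runs 4, rem=0, completes. Q0=[] Q1=[P5] Q2=[P1,P3]
t=30-34: P5@Q1 runs 4, rem=0, completes. Q0=[] Q1=[] Q2=[P1,P3]
t=34-39: P1@Q2 runs 5, rem=0, completes. Q0=[] Q1=[] Q2=[P3]
t=39-43: P3@Q2 runs 4, rem=0, completes. Q0=[] Q1=[] Q2=[]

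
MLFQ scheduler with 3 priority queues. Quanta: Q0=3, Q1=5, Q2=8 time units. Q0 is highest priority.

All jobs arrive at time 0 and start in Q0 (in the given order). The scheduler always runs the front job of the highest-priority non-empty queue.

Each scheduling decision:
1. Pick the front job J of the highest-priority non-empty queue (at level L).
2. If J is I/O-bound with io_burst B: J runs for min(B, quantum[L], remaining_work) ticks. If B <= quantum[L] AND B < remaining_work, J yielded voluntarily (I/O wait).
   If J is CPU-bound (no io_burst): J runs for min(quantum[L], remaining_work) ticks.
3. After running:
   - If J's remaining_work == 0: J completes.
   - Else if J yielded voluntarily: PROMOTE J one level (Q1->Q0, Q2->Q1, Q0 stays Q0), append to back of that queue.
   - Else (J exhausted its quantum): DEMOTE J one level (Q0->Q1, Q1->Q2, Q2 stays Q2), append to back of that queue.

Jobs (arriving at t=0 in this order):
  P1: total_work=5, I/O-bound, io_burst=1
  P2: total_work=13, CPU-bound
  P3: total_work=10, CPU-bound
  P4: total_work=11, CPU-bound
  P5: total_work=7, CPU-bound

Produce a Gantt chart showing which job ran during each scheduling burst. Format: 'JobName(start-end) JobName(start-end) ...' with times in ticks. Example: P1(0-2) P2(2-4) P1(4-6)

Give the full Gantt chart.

t=0-1: P1@Q0 runs 1, rem=4, I/O yield, promote→Q0. Q0=[P2,P3,P4,P5,P1] Q1=[] Q2=[]
t=1-4: P2@Q0 runs 3, rem=10, quantum used, demote→Q1. Q0=[P3,P4,P5,P1] Q1=[P2] Q2=[]
t=4-7: P3@Q0 runs 3, rem=7, quantum used, demote→Q1. Q0=[P4,P5,P1] Q1=[P2,P3] Q2=[]
t=7-10: P4@Q0 runs 3, rem=8, quantum used, demote→Q1. Q0=[P5,P1] Q1=[P2,P3,P4] Q2=[]
t=10-13: P5@Q0 runs 3, rem=4, quantum used, demote→Q1. Q0=[P1] Q1=[P2,P3,P4,P5] Q2=[]
t=13-14: P1@Q0 runs 1, rem=3, I/O yield, promote→Q0. Q0=[P1] Q1=[P2,P3,P4,P5] Q2=[]
t=14-15: P1@Q0 runs 1, rem=2, I/O yield, promote→Q0. Q0=[P1] Q1=[P2,P3,P4,P5] Q2=[]
t=15-16: P1@Q0 runs 1, rem=1, I/O yield, promote→Q0. Q0=[P1] Q1=[P2,P3,P4,P5] Q2=[]
t=16-17: P1@Q0 runs 1, rem=0, completes. Q0=[] Q1=[P2,P3,P4,P5] Q2=[]
t=17-22: P2@Q1 runs 5, rem=5, quantum used, demote→Q2. Q0=[] Q1=[P3,P4,P5] Q2=[P2]
t=22-27: P3@Q1 runs 5, rem=2, quantum used, demote→Q2. Q0=[] Q1=[P4,P5] Q2=[P2,P3]
t=27-32: P4@Q1 runs 5, rem=3, quantum used, demote→Q2. Q0=[] Q1=[P5] Q2=[P2,P3,P4]
t=32-36: P5@Q1 runs 4, rem=0, completes. Q0=[] Q1=[] Q2=[P2,P3,P4]
t=36-41: P2@Q2 runs 5, rem=0, completes. Q0=[] Q1=[] Q2=[P3,P4]
t=41-43: P3@Q2 runs 2, rem=0, completes. Q0=[] Q1=[] Q2=[P4]
t=43-46: P4@Q2 runs 3, rem=0, completes. Q0=[] Q1=[] Q2=[]

Answer: P1(0-1) P2(1-4) P3(4-7) P4(7-10) P5(10-13) P1(13-14) P1(14-15) P1(15-16) P1(16-17) P2(17-22) P3(22-27) P4(27-32) P5(32-36) P2(36-41) P3(41-43) P4(43-46)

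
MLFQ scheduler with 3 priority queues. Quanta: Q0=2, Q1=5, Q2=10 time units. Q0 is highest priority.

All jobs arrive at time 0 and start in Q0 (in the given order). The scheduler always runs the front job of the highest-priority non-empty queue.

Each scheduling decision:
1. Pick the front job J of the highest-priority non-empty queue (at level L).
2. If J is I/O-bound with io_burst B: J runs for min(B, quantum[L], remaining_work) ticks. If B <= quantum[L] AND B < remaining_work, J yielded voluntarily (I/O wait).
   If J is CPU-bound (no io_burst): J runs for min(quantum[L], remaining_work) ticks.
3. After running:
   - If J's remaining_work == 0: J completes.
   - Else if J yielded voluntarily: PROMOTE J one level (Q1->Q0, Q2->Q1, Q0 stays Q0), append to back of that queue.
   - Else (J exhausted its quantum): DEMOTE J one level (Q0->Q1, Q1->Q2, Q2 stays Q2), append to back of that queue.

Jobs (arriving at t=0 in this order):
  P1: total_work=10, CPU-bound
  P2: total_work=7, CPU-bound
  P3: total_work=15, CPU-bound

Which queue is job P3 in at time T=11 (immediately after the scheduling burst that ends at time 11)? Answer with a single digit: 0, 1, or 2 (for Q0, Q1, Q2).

Answer: 1

Derivation:
t=0-2: P1@Q0 runs 2, rem=8, quantum used, demote→Q1. Q0=[P2,P3] Q1=[P1] Q2=[]
t=2-4: P2@Q0 runs 2, rem=5, quantum used, demote→Q1. Q0=[P3] Q1=[P1,P2] Q2=[]
t=4-6: P3@Q0 runs 2, rem=13, quantum used, demote→Q1. Q0=[] Q1=[P1,P2,P3] Q2=[]
t=6-11: P1@Q1 runs 5, rem=3, quantum used, demote→Q2. Q0=[] Q1=[P2,P3] Q2=[P1]
t=11-16: P2@Q1 runs 5, rem=0, completes. Q0=[] Q1=[P3] Q2=[P1]
t=16-21: P3@Q1 runs 5, rem=8, quantum used, demote→Q2. Q0=[] Q1=[] Q2=[P1,P3]
t=21-24: P1@Q2 runs 3, rem=0, completes. Q0=[] Q1=[] Q2=[P3]
t=24-32: P3@Q2 runs 8, rem=0, completes. Q0=[] Q1=[] Q2=[]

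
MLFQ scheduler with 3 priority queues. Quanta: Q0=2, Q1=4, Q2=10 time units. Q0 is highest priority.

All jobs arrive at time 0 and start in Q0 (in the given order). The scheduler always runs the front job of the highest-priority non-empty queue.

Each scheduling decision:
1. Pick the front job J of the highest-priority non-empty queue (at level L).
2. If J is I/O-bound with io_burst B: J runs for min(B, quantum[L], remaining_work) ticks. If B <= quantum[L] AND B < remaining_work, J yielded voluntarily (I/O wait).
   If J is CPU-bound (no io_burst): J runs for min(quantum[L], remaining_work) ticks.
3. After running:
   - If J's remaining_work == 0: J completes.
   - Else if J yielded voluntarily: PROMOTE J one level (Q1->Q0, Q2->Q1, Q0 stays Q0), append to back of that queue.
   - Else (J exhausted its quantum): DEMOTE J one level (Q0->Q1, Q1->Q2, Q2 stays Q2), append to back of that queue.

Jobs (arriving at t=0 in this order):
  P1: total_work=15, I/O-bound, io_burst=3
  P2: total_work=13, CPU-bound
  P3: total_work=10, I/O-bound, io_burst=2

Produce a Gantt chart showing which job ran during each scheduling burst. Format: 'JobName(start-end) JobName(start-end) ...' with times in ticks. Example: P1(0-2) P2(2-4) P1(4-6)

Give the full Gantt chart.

t=0-2: P1@Q0 runs 2, rem=13, quantum used, demote→Q1. Q0=[P2,P3] Q1=[P1] Q2=[]
t=2-4: P2@Q0 runs 2, rem=11, quantum used, demote→Q1. Q0=[P3] Q1=[P1,P2] Q2=[]
t=4-6: P3@Q0 runs 2, rem=8, I/O yield, promote→Q0. Q0=[P3] Q1=[P1,P2] Q2=[]
t=6-8: P3@Q0 runs 2, rem=6, I/O yield, promote→Q0. Q0=[P3] Q1=[P1,P2] Q2=[]
t=8-10: P3@Q0 runs 2, rem=4, I/O yield, promote→Q0. Q0=[P3] Q1=[P1,P2] Q2=[]
t=10-12: P3@Q0 runs 2, rem=2, I/O yield, promote→Q0. Q0=[P3] Q1=[P1,P2] Q2=[]
t=12-14: P3@Q0 runs 2, rem=0, completes. Q0=[] Q1=[P1,P2] Q2=[]
t=14-17: P1@Q1 runs 3, rem=10, I/O yield, promote→Q0. Q0=[P1] Q1=[P2] Q2=[]
t=17-19: P1@Q0 runs 2, rem=8, quantum used, demote→Q1. Q0=[] Q1=[P2,P1] Q2=[]
t=19-23: P2@Q1 runs 4, rem=7, quantum used, demote→Q2. Q0=[] Q1=[P1] Q2=[P2]
t=23-26: P1@Q1 runs 3, rem=5, I/O yield, promote→Q0. Q0=[P1] Q1=[] Q2=[P2]
t=26-28: P1@Q0 runs 2, rem=3, quantum used, demote→Q1. Q0=[] Q1=[P1] Q2=[P2]
t=28-31: P1@Q1 runs 3, rem=0, completes. Q0=[] Q1=[] Q2=[P2]
t=31-38: P2@Q2 runs 7, rem=0, completes. Q0=[] Q1=[] Q2=[]

Answer: P1(0-2) P2(2-4) P3(4-6) P3(6-8) P3(8-10) P3(10-12) P3(12-14) P1(14-17) P1(17-19) P2(19-23) P1(23-26) P1(26-28) P1(28-31) P2(31-38)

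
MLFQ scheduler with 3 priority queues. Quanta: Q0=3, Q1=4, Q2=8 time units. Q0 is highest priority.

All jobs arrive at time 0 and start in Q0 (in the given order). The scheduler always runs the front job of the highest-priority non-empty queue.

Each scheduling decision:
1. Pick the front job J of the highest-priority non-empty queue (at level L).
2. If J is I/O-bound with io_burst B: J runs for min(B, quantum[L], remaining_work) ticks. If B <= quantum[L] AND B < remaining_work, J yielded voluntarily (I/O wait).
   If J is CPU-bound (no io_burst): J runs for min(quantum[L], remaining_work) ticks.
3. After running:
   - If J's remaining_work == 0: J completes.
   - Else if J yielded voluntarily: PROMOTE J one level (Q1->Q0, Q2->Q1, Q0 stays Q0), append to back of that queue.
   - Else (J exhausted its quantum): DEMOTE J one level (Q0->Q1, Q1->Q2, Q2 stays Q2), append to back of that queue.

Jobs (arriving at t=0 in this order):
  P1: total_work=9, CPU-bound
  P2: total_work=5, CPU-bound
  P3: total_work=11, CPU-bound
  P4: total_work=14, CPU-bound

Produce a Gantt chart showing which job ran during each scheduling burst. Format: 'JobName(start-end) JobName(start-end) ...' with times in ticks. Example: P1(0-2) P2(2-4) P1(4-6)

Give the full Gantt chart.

t=0-3: P1@Q0 runs 3, rem=6, quantum used, demote→Q1. Q0=[P2,P3,P4] Q1=[P1] Q2=[]
t=3-6: P2@Q0 runs 3, rem=2, quantum used, demote→Q1. Q0=[P3,P4] Q1=[P1,P2] Q2=[]
t=6-9: P3@Q0 runs 3, rem=8, quantum used, demote→Q1. Q0=[P4] Q1=[P1,P2,P3] Q2=[]
t=9-12: P4@Q0 runs 3, rem=11, quantum used, demote→Q1. Q0=[] Q1=[P1,P2,P3,P4] Q2=[]
t=12-16: P1@Q1 runs 4, rem=2, quantum used, demote→Q2. Q0=[] Q1=[P2,P3,P4] Q2=[P1]
t=16-18: P2@Q1 runs 2, rem=0, completes. Q0=[] Q1=[P3,P4] Q2=[P1]
t=18-22: P3@Q1 runs 4, rem=4, quantum used, demote→Q2. Q0=[] Q1=[P4] Q2=[P1,P3]
t=22-26: P4@Q1 runs 4, rem=7, quantum used, demote→Q2. Q0=[] Q1=[] Q2=[P1,P3,P4]
t=26-28: P1@Q2 runs 2, rem=0, completes. Q0=[] Q1=[] Q2=[P3,P4]
t=28-32: P3@Q2 runs 4, rem=0, completes. Q0=[] Q1=[] Q2=[P4]
t=32-39: P4@Q2 runs 7, rem=0, completes. Q0=[] Q1=[] Q2=[]

Answer: P1(0-3) P2(3-6) P3(6-9) P4(9-12) P1(12-16) P2(16-18) P3(18-22) P4(22-26) P1(26-28) P3(28-32) P4(32-39)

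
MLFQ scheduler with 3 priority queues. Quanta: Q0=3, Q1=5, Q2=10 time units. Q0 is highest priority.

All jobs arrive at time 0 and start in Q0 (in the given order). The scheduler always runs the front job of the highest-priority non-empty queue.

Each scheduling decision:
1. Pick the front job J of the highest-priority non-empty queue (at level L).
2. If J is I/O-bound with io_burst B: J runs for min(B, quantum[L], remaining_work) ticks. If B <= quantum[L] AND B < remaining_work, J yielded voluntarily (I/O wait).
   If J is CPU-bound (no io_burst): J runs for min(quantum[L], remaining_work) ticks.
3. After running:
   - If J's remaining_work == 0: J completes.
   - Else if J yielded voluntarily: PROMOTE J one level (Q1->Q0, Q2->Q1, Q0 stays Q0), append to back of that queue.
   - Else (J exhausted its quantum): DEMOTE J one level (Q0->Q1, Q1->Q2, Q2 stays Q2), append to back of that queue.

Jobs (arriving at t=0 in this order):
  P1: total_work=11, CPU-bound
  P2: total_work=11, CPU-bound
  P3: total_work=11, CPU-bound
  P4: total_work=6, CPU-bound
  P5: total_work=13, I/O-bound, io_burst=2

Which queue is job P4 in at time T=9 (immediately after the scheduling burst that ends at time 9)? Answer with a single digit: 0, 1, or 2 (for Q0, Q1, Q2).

Answer: 0

Derivation:
t=0-3: P1@Q0 runs 3, rem=8, quantum used, demote→Q1. Q0=[P2,P3,P4,P5] Q1=[P1] Q2=[]
t=3-6: P2@Q0 runs 3, rem=8, quantum used, demote→Q1. Q0=[P3,P4,P5] Q1=[P1,P2] Q2=[]
t=6-9: P3@Q0 runs 3, rem=8, quantum used, demote→Q1. Q0=[P4,P5] Q1=[P1,P2,P3] Q2=[]
t=9-12: P4@Q0 runs 3, rem=3, quantum used, demote→Q1. Q0=[P5] Q1=[P1,P2,P3,P4] Q2=[]
t=12-14: P5@Q0 runs 2, rem=11, I/O yield, promote→Q0. Q0=[P5] Q1=[P1,P2,P3,P4] Q2=[]
t=14-16: P5@Q0 runs 2, rem=9, I/O yield, promote→Q0. Q0=[P5] Q1=[P1,P2,P3,P4] Q2=[]
t=16-18: P5@Q0 runs 2, rem=7, I/O yield, promote→Q0. Q0=[P5] Q1=[P1,P2,P3,P4] Q2=[]
t=18-20: P5@Q0 runs 2, rem=5, I/O yield, promote→Q0. Q0=[P5] Q1=[P1,P2,P3,P4] Q2=[]
t=20-22: P5@Q0 runs 2, rem=3, I/O yield, promote→Q0. Q0=[P5] Q1=[P1,P2,P3,P4] Q2=[]
t=22-24: P5@Q0 runs 2, rem=1, I/O yield, promote→Q0. Q0=[P5] Q1=[P1,P2,P3,P4] Q2=[]
t=24-25: P5@Q0 runs 1, rem=0, completes. Q0=[] Q1=[P1,P2,P3,P4] Q2=[]
t=25-30: P1@Q1 runs 5, rem=3, quantum used, demote→Q2. Q0=[] Q1=[P2,P3,P4] Q2=[P1]
t=30-35: P2@Q1 runs 5, rem=3, quantum used, demote→Q2. Q0=[] Q1=[P3,P4] Q2=[P1,P2]
t=35-40: P3@Q1 runs 5, rem=3, quantum used, demote→Q2. Q0=[] Q1=[P4] Q2=[P1,P2,P3]
t=40-43: P4@Q1 runs 3, rem=0, completes. Q0=[] Q1=[] Q2=[P1,P2,P3]
t=43-46: P1@Q2 runs 3, rem=0, completes. Q0=[] Q1=[] Q2=[P2,P3]
t=46-49: P2@Q2 runs 3, rem=0, completes. Q0=[] Q1=[] Q2=[P3]
t=49-52: P3@Q2 runs 3, rem=0, completes. Q0=[] Q1=[] Q2=[]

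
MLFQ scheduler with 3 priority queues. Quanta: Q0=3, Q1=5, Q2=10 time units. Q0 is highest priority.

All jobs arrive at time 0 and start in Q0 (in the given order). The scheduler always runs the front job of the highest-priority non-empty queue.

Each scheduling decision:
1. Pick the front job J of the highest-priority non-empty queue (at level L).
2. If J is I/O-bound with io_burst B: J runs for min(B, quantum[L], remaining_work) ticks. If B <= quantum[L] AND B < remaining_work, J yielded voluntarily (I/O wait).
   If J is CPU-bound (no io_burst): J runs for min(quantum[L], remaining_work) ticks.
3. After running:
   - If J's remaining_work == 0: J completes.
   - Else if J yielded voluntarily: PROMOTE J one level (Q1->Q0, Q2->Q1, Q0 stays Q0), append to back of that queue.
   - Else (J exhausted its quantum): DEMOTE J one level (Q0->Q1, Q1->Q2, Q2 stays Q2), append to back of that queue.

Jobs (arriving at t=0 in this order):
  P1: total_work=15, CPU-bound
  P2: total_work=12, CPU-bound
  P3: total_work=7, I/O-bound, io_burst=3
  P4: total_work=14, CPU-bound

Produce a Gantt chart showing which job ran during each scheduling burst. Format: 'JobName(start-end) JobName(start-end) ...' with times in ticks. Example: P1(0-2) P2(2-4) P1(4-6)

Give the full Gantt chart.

t=0-3: P1@Q0 runs 3, rem=12, quantum used, demote→Q1. Q0=[P2,P3,P4] Q1=[P1] Q2=[]
t=3-6: P2@Q0 runs 3, rem=9, quantum used, demote→Q1. Q0=[P3,P4] Q1=[P1,P2] Q2=[]
t=6-9: P3@Q0 runs 3, rem=4, I/O yield, promote→Q0. Q0=[P4,P3] Q1=[P1,P2] Q2=[]
t=9-12: P4@Q0 runs 3, rem=11, quantum used, demote→Q1. Q0=[P3] Q1=[P1,P2,P4] Q2=[]
t=12-15: P3@Q0 runs 3, rem=1, I/O yield, promote→Q0. Q0=[P3] Q1=[P1,P2,P4] Q2=[]
t=15-16: P3@Q0 runs 1, rem=0, completes. Q0=[] Q1=[P1,P2,P4] Q2=[]
t=16-21: P1@Q1 runs 5, rem=7, quantum used, demote→Q2. Q0=[] Q1=[P2,P4] Q2=[P1]
t=21-26: P2@Q1 runs 5, rem=4, quantum used, demote→Q2. Q0=[] Q1=[P4] Q2=[P1,P2]
t=26-31: P4@Q1 runs 5, rem=6, quantum used, demote→Q2. Q0=[] Q1=[] Q2=[P1,P2,P4]
t=31-38: P1@Q2 runs 7, rem=0, completes. Q0=[] Q1=[] Q2=[P2,P4]
t=38-42: P2@Q2 runs 4, rem=0, completes. Q0=[] Q1=[] Q2=[P4]
t=42-48: P4@Q2 runs 6, rem=0, completes. Q0=[] Q1=[] Q2=[]

Answer: P1(0-3) P2(3-6) P3(6-9) P4(9-12) P3(12-15) P3(15-16) P1(16-21) P2(21-26) P4(26-31) P1(31-38) P2(38-42) P4(42-48)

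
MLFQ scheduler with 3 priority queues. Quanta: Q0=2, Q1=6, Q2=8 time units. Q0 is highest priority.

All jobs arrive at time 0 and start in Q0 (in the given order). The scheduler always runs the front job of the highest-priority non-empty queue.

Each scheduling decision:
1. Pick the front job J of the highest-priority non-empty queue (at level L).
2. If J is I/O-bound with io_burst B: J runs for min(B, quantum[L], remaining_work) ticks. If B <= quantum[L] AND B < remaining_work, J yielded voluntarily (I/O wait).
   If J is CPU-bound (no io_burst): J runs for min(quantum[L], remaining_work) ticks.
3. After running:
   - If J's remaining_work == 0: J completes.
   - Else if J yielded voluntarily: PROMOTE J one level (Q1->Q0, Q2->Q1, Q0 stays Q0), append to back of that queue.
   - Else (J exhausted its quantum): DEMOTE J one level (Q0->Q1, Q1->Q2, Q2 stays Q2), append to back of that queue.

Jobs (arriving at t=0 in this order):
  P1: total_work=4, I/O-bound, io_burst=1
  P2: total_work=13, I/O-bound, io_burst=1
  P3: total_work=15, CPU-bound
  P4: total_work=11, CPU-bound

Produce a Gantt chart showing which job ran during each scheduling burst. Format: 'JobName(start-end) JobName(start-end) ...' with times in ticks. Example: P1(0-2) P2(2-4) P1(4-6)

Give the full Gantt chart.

Answer: P1(0-1) P2(1-2) P3(2-4) P4(4-6) P1(6-7) P2(7-8) P1(8-9) P2(9-10) P1(10-11) P2(11-12) P2(12-13) P2(13-14) P2(14-15) P2(15-16) P2(16-17) P2(17-18) P2(18-19) P2(19-20) P2(20-21) P3(21-27) P4(27-33) P3(33-40) P4(40-43)

Derivation:
t=0-1: P1@Q0 runs 1, rem=3, I/O yield, promote→Q0. Q0=[P2,P3,P4,P1] Q1=[] Q2=[]
t=1-2: P2@Q0 runs 1, rem=12, I/O yield, promote→Q0. Q0=[P3,P4,P1,P2] Q1=[] Q2=[]
t=2-4: P3@Q0 runs 2, rem=13, quantum used, demote→Q1. Q0=[P4,P1,P2] Q1=[P3] Q2=[]
t=4-6: P4@Q0 runs 2, rem=9, quantum used, demote→Q1. Q0=[P1,P2] Q1=[P3,P4] Q2=[]
t=6-7: P1@Q0 runs 1, rem=2, I/O yield, promote→Q0. Q0=[P2,P1] Q1=[P3,P4] Q2=[]
t=7-8: P2@Q0 runs 1, rem=11, I/O yield, promote→Q0. Q0=[P1,P2] Q1=[P3,P4] Q2=[]
t=8-9: P1@Q0 runs 1, rem=1, I/O yield, promote→Q0. Q0=[P2,P1] Q1=[P3,P4] Q2=[]
t=9-10: P2@Q0 runs 1, rem=10, I/O yield, promote→Q0. Q0=[P1,P2] Q1=[P3,P4] Q2=[]
t=10-11: P1@Q0 runs 1, rem=0, completes. Q0=[P2] Q1=[P3,P4] Q2=[]
t=11-12: P2@Q0 runs 1, rem=9, I/O yield, promote→Q0. Q0=[P2] Q1=[P3,P4] Q2=[]
t=12-13: P2@Q0 runs 1, rem=8, I/O yield, promote→Q0. Q0=[P2] Q1=[P3,P4] Q2=[]
t=13-14: P2@Q0 runs 1, rem=7, I/O yield, promote→Q0. Q0=[P2] Q1=[P3,P4] Q2=[]
t=14-15: P2@Q0 runs 1, rem=6, I/O yield, promote→Q0. Q0=[P2] Q1=[P3,P4] Q2=[]
t=15-16: P2@Q0 runs 1, rem=5, I/O yield, promote→Q0. Q0=[P2] Q1=[P3,P4] Q2=[]
t=16-17: P2@Q0 runs 1, rem=4, I/O yield, promote→Q0. Q0=[P2] Q1=[P3,P4] Q2=[]
t=17-18: P2@Q0 runs 1, rem=3, I/O yield, promote→Q0. Q0=[P2] Q1=[P3,P4] Q2=[]
t=18-19: P2@Q0 runs 1, rem=2, I/O yield, promote→Q0. Q0=[P2] Q1=[P3,P4] Q2=[]
t=19-20: P2@Q0 runs 1, rem=1, I/O yield, promote→Q0. Q0=[P2] Q1=[P3,P4] Q2=[]
t=20-21: P2@Q0 runs 1, rem=0, completes. Q0=[] Q1=[P3,P4] Q2=[]
t=21-27: P3@Q1 runs 6, rem=7, quantum used, demote→Q2. Q0=[] Q1=[P4] Q2=[P3]
t=27-33: P4@Q1 runs 6, rem=3, quantum used, demote→Q2. Q0=[] Q1=[] Q2=[P3,P4]
t=33-40: P3@Q2 runs 7, rem=0, completes. Q0=[] Q1=[] Q2=[P4]
t=40-43: P4@Q2 runs 3, rem=0, completes. Q0=[] Q1=[] Q2=[]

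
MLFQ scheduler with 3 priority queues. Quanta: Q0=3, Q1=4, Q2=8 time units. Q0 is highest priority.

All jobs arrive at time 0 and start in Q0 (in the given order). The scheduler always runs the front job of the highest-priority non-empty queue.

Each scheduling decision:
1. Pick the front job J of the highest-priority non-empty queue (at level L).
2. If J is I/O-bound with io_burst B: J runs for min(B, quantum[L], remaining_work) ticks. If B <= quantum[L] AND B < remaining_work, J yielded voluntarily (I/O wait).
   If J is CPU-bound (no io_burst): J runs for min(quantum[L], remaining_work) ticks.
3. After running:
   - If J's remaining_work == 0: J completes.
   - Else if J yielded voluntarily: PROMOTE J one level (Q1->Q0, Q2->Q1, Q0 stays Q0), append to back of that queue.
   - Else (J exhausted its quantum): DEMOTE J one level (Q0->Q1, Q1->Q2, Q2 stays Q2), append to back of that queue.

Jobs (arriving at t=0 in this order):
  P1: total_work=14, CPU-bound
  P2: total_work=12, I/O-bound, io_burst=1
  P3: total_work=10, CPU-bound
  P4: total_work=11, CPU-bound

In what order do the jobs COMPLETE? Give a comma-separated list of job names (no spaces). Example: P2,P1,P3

Answer: P2,P1,P3,P4

Derivation:
t=0-3: P1@Q0 runs 3, rem=11, quantum used, demote→Q1. Q0=[P2,P3,P4] Q1=[P1] Q2=[]
t=3-4: P2@Q0 runs 1, rem=11, I/O yield, promote→Q0. Q0=[P3,P4,P2] Q1=[P1] Q2=[]
t=4-7: P3@Q0 runs 3, rem=7, quantum used, demote→Q1. Q0=[P4,P2] Q1=[P1,P3] Q2=[]
t=7-10: P4@Q0 runs 3, rem=8, quantum used, demote→Q1. Q0=[P2] Q1=[P1,P3,P4] Q2=[]
t=10-11: P2@Q0 runs 1, rem=10, I/O yield, promote→Q0. Q0=[P2] Q1=[P1,P3,P4] Q2=[]
t=11-12: P2@Q0 runs 1, rem=9, I/O yield, promote→Q0. Q0=[P2] Q1=[P1,P3,P4] Q2=[]
t=12-13: P2@Q0 runs 1, rem=8, I/O yield, promote→Q0. Q0=[P2] Q1=[P1,P3,P4] Q2=[]
t=13-14: P2@Q0 runs 1, rem=7, I/O yield, promote→Q0. Q0=[P2] Q1=[P1,P3,P4] Q2=[]
t=14-15: P2@Q0 runs 1, rem=6, I/O yield, promote→Q0. Q0=[P2] Q1=[P1,P3,P4] Q2=[]
t=15-16: P2@Q0 runs 1, rem=5, I/O yield, promote→Q0. Q0=[P2] Q1=[P1,P3,P4] Q2=[]
t=16-17: P2@Q0 runs 1, rem=4, I/O yield, promote→Q0. Q0=[P2] Q1=[P1,P3,P4] Q2=[]
t=17-18: P2@Q0 runs 1, rem=3, I/O yield, promote→Q0. Q0=[P2] Q1=[P1,P3,P4] Q2=[]
t=18-19: P2@Q0 runs 1, rem=2, I/O yield, promote→Q0. Q0=[P2] Q1=[P1,P3,P4] Q2=[]
t=19-20: P2@Q0 runs 1, rem=1, I/O yield, promote→Q0. Q0=[P2] Q1=[P1,P3,P4] Q2=[]
t=20-21: P2@Q0 runs 1, rem=0, completes. Q0=[] Q1=[P1,P3,P4] Q2=[]
t=21-25: P1@Q1 runs 4, rem=7, quantum used, demote→Q2. Q0=[] Q1=[P3,P4] Q2=[P1]
t=25-29: P3@Q1 runs 4, rem=3, quantum used, demote→Q2. Q0=[] Q1=[P4] Q2=[P1,P3]
t=29-33: P4@Q1 runs 4, rem=4, quantum used, demote→Q2. Q0=[] Q1=[] Q2=[P1,P3,P4]
t=33-40: P1@Q2 runs 7, rem=0, completes. Q0=[] Q1=[] Q2=[P3,P4]
t=40-43: P3@Q2 runs 3, rem=0, completes. Q0=[] Q1=[] Q2=[P4]
t=43-47: P4@Q2 runs 4, rem=0, completes. Q0=[] Q1=[] Q2=[]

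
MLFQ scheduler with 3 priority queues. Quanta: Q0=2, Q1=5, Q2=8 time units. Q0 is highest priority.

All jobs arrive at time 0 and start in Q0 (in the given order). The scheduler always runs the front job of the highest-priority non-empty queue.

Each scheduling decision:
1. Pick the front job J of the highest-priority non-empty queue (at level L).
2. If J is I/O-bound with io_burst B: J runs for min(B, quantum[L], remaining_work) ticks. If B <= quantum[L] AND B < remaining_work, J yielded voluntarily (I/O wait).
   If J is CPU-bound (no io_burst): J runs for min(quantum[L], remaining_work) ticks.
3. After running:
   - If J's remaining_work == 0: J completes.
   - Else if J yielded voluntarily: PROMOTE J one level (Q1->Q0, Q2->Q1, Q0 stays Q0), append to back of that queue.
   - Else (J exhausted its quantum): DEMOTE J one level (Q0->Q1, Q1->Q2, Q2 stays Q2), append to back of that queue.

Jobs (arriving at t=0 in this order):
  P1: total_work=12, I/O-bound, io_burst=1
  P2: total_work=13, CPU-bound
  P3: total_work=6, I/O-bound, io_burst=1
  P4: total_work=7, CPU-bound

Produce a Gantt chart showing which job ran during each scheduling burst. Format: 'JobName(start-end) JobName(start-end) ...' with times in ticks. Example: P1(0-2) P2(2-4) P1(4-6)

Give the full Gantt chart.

t=0-1: P1@Q0 runs 1, rem=11, I/O yield, promote→Q0. Q0=[P2,P3,P4,P1] Q1=[] Q2=[]
t=1-3: P2@Q0 runs 2, rem=11, quantum used, demote→Q1. Q0=[P3,P4,P1] Q1=[P2] Q2=[]
t=3-4: P3@Q0 runs 1, rem=5, I/O yield, promote→Q0. Q0=[P4,P1,P3] Q1=[P2] Q2=[]
t=4-6: P4@Q0 runs 2, rem=5, quantum used, demote→Q1. Q0=[P1,P3] Q1=[P2,P4] Q2=[]
t=6-7: P1@Q0 runs 1, rem=10, I/O yield, promote→Q0. Q0=[P3,P1] Q1=[P2,P4] Q2=[]
t=7-8: P3@Q0 runs 1, rem=4, I/O yield, promote→Q0. Q0=[P1,P3] Q1=[P2,P4] Q2=[]
t=8-9: P1@Q0 runs 1, rem=9, I/O yield, promote→Q0. Q0=[P3,P1] Q1=[P2,P4] Q2=[]
t=9-10: P3@Q0 runs 1, rem=3, I/O yield, promote→Q0. Q0=[P1,P3] Q1=[P2,P4] Q2=[]
t=10-11: P1@Q0 runs 1, rem=8, I/O yield, promote→Q0. Q0=[P3,P1] Q1=[P2,P4] Q2=[]
t=11-12: P3@Q0 runs 1, rem=2, I/O yield, promote→Q0. Q0=[P1,P3] Q1=[P2,P4] Q2=[]
t=12-13: P1@Q0 runs 1, rem=7, I/O yield, promote→Q0. Q0=[P3,P1] Q1=[P2,P4] Q2=[]
t=13-14: P3@Q0 runs 1, rem=1, I/O yield, promote→Q0. Q0=[P1,P3] Q1=[P2,P4] Q2=[]
t=14-15: P1@Q0 runs 1, rem=6, I/O yield, promote→Q0. Q0=[P3,P1] Q1=[P2,P4] Q2=[]
t=15-16: P3@Q0 runs 1, rem=0, completes. Q0=[P1] Q1=[P2,P4] Q2=[]
t=16-17: P1@Q0 runs 1, rem=5, I/O yield, promote→Q0. Q0=[P1] Q1=[P2,P4] Q2=[]
t=17-18: P1@Q0 runs 1, rem=4, I/O yield, promote→Q0. Q0=[P1] Q1=[P2,P4] Q2=[]
t=18-19: P1@Q0 runs 1, rem=3, I/O yield, promote→Q0. Q0=[P1] Q1=[P2,P4] Q2=[]
t=19-20: P1@Q0 runs 1, rem=2, I/O yield, promote→Q0. Q0=[P1] Q1=[P2,P4] Q2=[]
t=20-21: P1@Q0 runs 1, rem=1, I/O yield, promote→Q0. Q0=[P1] Q1=[P2,P4] Q2=[]
t=21-22: P1@Q0 runs 1, rem=0, completes. Q0=[] Q1=[P2,P4] Q2=[]
t=22-27: P2@Q1 runs 5, rem=6, quantum used, demote→Q2. Q0=[] Q1=[P4] Q2=[P2]
t=27-32: P4@Q1 runs 5, rem=0, completes. Q0=[] Q1=[] Q2=[P2]
t=32-38: P2@Q2 runs 6, rem=0, completes. Q0=[] Q1=[] Q2=[]

Answer: P1(0-1) P2(1-3) P3(3-4) P4(4-6) P1(6-7) P3(7-8) P1(8-9) P3(9-10) P1(10-11) P3(11-12) P1(12-13) P3(13-14) P1(14-15) P3(15-16) P1(16-17) P1(17-18) P1(18-19) P1(19-20) P1(20-21) P1(21-22) P2(22-27) P4(27-32) P2(32-38)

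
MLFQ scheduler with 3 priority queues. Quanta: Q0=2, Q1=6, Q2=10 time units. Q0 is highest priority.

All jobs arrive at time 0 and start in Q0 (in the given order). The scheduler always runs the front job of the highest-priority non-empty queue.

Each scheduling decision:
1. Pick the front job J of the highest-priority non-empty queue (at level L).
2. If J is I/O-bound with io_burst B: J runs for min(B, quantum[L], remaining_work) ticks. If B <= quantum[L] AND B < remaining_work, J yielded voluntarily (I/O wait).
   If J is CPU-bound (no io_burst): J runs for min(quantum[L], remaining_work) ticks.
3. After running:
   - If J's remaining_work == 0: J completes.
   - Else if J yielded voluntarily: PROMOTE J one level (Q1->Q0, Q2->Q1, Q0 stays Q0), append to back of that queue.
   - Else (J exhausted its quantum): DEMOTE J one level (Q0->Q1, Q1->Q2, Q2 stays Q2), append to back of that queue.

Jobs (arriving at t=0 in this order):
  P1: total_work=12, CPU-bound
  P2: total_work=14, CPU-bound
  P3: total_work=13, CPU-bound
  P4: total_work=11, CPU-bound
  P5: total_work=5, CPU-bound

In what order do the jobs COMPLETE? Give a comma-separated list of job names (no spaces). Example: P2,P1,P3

t=0-2: P1@Q0 runs 2, rem=10, quantum used, demote→Q1. Q0=[P2,P3,P4,P5] Q1=[P1] Q2=[]
t=2-4: P2@Q0 runs 2, rem=12, quantum used, demote→Q1. Q0=[P3,P4,P5] Q1=[P1,P2] Q2=[]
t=4-6: P3@Q0 runs 2, rem=11, quantum used, demote→Q1. Q0=[P4,P5] Q1=[P1,P2,P3] Q2=[]
t=6-8: P4@Q0 runs 2, rem=9, quantum used, demote→Q1. Q0=[P5] Q1=[P1,P2,P3,P4] Q2=[]
t=8-10: P5@Q0 runs 2, rem=3, quantum used, demote→Q1. Q0=[] Q1=[P1,P2,P3,P4,P5] Q2=[]
t=10-16: P1@Q1 runs 6, rem=4, quantum used, demote→Q2. Q0=[] Q1=[P2,P3,P4,P5] Q2=[P1]
t=16-22: P2@Q1 runs 6, rem=6, quantum used, demote→Q2. Q0=[] Q1=[P3,P4,P5] Q2=[P1,P2]
t=22-28: P3@Q1 runs 6, rem=5, quantum used, demote→Q2. Q0=[] Q1=[P4,P5] Q2=[P1,P2,P3]
t=28-34: P4@Q1 runs 6, rem=3, quantum used, demote→Q2. Q0=[] Q1=[P5] Q2=[P1,P2,P3,P4]
t=34-37: P5@Q1 runs 3, rem=0, completes. Q0=[] Q1=[] Q2=[P1,P2,P3,P4]
t=37-41: P1@Q2 runs 4, rem=0, completes. Q0=[] Q1=[] Q2=[P2,P3,P4]
t=41-47: P2@Q2 runs 6, rem=0, completes. Q0=[] Q1=[] Q2=[P3,P4]
t=47-52: P3@Q2 runs 5, rem=0, completes. Q0=[] Q1=[] Q2=[P4]
t=52-55: P4@Q2 runs 3, rem=0, completes. Q0=[] Q1=[] Q2=[]

Answer: P5,P1,P2,P3,P4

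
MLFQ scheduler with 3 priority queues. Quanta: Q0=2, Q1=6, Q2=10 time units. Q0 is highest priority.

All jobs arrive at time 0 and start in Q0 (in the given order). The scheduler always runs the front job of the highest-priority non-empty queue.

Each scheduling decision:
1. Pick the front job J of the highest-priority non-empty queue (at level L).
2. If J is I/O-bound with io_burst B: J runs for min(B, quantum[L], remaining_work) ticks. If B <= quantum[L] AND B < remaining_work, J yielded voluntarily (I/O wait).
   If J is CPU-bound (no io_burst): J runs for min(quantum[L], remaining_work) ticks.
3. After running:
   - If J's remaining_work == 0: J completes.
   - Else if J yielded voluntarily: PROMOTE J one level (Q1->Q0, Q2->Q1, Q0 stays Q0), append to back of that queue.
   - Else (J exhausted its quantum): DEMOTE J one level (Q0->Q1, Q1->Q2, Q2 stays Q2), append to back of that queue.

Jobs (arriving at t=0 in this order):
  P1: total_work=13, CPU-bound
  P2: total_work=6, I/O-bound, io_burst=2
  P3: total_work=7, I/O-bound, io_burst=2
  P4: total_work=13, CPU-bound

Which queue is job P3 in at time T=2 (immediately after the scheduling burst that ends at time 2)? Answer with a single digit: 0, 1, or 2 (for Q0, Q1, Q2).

t=0-2: P1@Q0 runs 2, rem=11, quantum used, demote→Q1. Q0=[P2,P3,P4] Q1=[P1] Q2=[]
t=2-4: P2@Q0 runs 2, rem=4, I/O yield, promote→Q0. Q0=[P3,P4,P2] Q1=[P1] Q2=[]
t=4-6: P3@Q0 runs 2, rem=5, I/O yield, promote→Q0. Q0=[P4,P2,P3] Q1=[P1] Q2=[]
t=6-8: P4@Q0 runs 2, rem=11, quantum used, demote→Q1. Q0=[P2,P3] Q1=[P1,P4] Q2=[]
t=8-10: P2@Q0 runs 2, rem=2, I/O yield, promote→Q0. Q0=[P3,P2] Q1=[P1,P4] Q2=[]
t=10-12: P3@Q0 runs 2, rem=3, I/O yield, promote→Q0. Q0=[P2,P3] Q1=[P1,P4] Q2=[]
t=12-14: P2@Q0 runs 2, rem=0, completes. Q0=[P3] Q1=[P1,P4] Q2=[]
t=14-16: P3@Q0 runs 2, rem=1, I/O yield, promote→Q0. Q0=[P3] Q1=[P1,P4] Q2=[]
t=16-17: P3@Q0 runs 1, rem=0, completes. Q0=[] Q1=[P1,P4] Q2=[]
t=17-23: P1@Q1 runs 6, rem=5, quantum used, demote→Q2. Q0=[] Q1=[P4] Q2=[P1]
t=23-29: P4@Q1 runs 6, rem=5, quantum used, demote→Q2. Q0=[] Q1=[] Q2=[P1,P4]
t=29-34: P1@Q2 runs 5, rem=0, completes. Q0=[] Q1=[] Q2=[P4]
t=34-39: P4@Q2 runs 5, rem=0, completes. Q0=[] Q1=[] Q2=[]

Answer: 0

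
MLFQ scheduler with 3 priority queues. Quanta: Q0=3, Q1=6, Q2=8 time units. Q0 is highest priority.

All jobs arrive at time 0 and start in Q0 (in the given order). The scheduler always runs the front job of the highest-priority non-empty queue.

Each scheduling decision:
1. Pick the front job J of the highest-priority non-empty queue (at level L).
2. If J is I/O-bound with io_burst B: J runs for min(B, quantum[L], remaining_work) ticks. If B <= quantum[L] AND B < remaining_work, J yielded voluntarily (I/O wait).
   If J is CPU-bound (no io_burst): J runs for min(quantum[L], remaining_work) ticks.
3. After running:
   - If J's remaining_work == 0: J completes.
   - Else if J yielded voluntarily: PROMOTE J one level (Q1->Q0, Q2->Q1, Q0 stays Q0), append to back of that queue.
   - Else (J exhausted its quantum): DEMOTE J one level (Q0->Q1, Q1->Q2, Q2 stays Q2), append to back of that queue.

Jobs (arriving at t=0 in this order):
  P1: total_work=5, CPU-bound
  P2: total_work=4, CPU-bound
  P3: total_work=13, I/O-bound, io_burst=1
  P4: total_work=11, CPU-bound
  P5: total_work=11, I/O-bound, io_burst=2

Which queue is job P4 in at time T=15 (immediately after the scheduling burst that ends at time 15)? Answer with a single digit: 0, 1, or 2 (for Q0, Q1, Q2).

t=0-3: P1@Q0 runs 3, rem=2, quantum used, demote→Q1. Q0=[P2,P3,P4,P5] Q1=[P1] Q2=[]
t=3-6: P2@Q0 runs 3, rem=1, quantum used, demote→Q1. Q0=[P3,P4,P5] Q1=[P1,P2] Q2=[]
t=6-7: P3@Q0 runs 1, rem=12, I/O yield, promote→Q0. Q0=[P4,P5,P3] Q1=[P1,P2] Q2=[]
t=7-10: P4@Q0 runs 3, rem=8, quantum used, demote→Q1. Q0=[P5,P3] Q1=[P1,P2,P4] Q2=[]
t=10-12: P5@Q0 runs 2, rem=9, I/O yield, promote→Q0. Q0=[P3,P5] Q1=[P1,P2,P4] Q2=[]
t=12-13: P3@Q0 runs 1, rem=11, I/O yield, promote→Q0. Q0=[P5,P3] Q1=[P1,P2,P4] Q2=[]
t=13-15: P5@Q0 runs 2, rem=7, I/O yield, promote→Q0. Q0=[P3,P5] Q1=[P1,P2,P4] Q2=[]
t=15-16: P3@Q0 runs 1, rem=10, I/O yield, promote→Q0. Q0=[P5,P3] Q1=[P1,P2,P4] Q2=[]
t=16-18: P5@Q0 runs 2, rem=5, I/O yield, promote→Q0. Q0=[P3,P5] Q1=[P1,P2,P4] Q2=[]
t=18-19: P3@Q0 runs 1, rem=9, I/O yield, promote→Q0. Q0=[P5,P3] Q1=[P1,P2,P4] Q2=[]
t=19-21: P5@Q0 runs 2, rem=3, I/O yield, promote→Q0. Q0=[P3,P5] Q1=[P1,P2,P4] Q2=[]
t=21-22: P3@Q0 runs 1, rem=8, I/O yield, promote→Q0. Q0=[P5,P3] Q1=[P1,P2,P4] Q2=[]
t=22-24: P5@Q0 runs 2, rem=1, I/O yield, promote→Q0. Q0=[P3,P5] Q1=[P1,P2,P4] Q2=[]
t=24-25: P3@Q0 runs 1, rem=7, I/O yield, promote→Q0. Q0=[P5,P3] Q1=[P1,P2,P4] Q2=[]
t=25-26: P5@Q0 runs 1, rem=0, completes. Q0=[P3] Q1=[P1,P2,P4] Q2=[]
t=26-27: P3@Q0 runs 1, rem=6, I/O yield, promote→Q0. Q0=[P3] Q1=[P1,P2,P4] Q2=[]
t=27-28: P3@Q0 runs 1, rem=5, I/O yield, promote→Q0. Q0=[P3] Q1=[P1,P2,P4] Q2=[]
t=28-29: P3@Q0 runs 1, rem=4, I/O yield, promote→Q0. Q0=[P3] Q1=[P1,P2,P4] Q2=[]
t=29-30: P3@Q0 runs 1, rem=3, I/O yield, promote→Q0. Q0=[P3] Q1=[P1,P2,P4] Q2=[]
t=30-31: P3@Q0 runs 1, rem=2, I/O yield, promote→Q0. Q0=[P3] Q1=[P1,P2,P4] Q2=[]
t=31-32: P3@Q0 runs 1, rem=1, I/O yield, promote→Q0. Q0=[P3] Q1=[P1,P2,P4] Q2=[]
t=32-33: P3@Q0 runs 1, rem=0, completes. Q0=[] Q1=[P1,P2,P4] Q2=[]
t=33-35: P1@Q1 runs 2, rem=0, completes. Q0=[] Q1=[P2,P4] Q2=[]
t=35-36: P2@Q1 runs 1, rem=0, completes. Q0=[] Q1=[P4] Q2=[]
t=36-42: P4@Q1 runs 6, rem=2, quantum used, demote→Q2. Q0=[] Q1=[] Q2=[P4]
t=42-44: P4@Q2 runs 2, rem=0, completes. Q0=[] Q1=[] Q2=[]

Answer: 1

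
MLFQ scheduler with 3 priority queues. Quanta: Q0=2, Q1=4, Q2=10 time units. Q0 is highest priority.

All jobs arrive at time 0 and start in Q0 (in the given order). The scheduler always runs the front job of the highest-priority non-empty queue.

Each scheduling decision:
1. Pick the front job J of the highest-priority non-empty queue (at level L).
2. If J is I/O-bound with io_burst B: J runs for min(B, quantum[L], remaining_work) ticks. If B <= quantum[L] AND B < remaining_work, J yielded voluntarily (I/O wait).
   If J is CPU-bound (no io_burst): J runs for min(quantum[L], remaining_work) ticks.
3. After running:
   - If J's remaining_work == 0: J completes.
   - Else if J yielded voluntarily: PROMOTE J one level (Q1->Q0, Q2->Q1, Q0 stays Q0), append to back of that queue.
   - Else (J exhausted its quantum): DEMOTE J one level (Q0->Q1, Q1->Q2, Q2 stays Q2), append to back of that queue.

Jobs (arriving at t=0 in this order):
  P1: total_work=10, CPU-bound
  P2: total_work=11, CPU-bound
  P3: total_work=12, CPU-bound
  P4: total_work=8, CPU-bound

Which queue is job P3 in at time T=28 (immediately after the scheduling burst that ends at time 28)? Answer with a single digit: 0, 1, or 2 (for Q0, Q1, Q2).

Answer: 2

Derivation:
t=0-2: P1@Q0 runs 2, rem=8, quantum used, demote→Q1. Q0=[P2,P3,P4] Q1=[P1] Q2=[]
t=2-4: P2@Q0 runs 2, rem=9, quantum used, demote→Q1. Q0=[P3,P4] Q1=[P1,P2] Q2=[]
t=4-6: P3@Q0 runs 2, rem=10, quantum used, demote→Q1. Q0=[P4] Q1=[P1,P2,P3] Q2=[]
t=6-8: P4@Q0 runs 2, rem=6, quantum used, demote→Q1. Q0=[] Q1=[P1,P2,P3,P4] Q2=[]
t=8-12: P1@Q1 runs 4, rem=4, quantum used, demote→Q2. Q0=[] Q1=[P2,P3,P4] Q2=[P1]
t=12-16: P2@Q1 runs 4, rem=5, quantum used, demote→Q2. Q0=[] Q1=[P3,P4] Q2=[P1,P2]
t=16-20: P3@Q1 runs 4, rem=6, quantum used, demote→Q2. Q0=[] Q1=[P4] Q2=[P1,P2,P3]
t=20-24: P4@Q1 runs 4, rem=2, quantum used, demote→Q2. Q0=[] Q1=[] Q2=[P1,P2,P3,P4]
t=24-28: P1@Q2 runs 4, rem=0, completes. Q0=[] Q1=[] Q2=[P2,P3,P4]
t=28-33: P2@Q2 runs 5, rem=0, completes. Q0=[] Q1=[] Q2=[P3,P4]
t=33-39: P3@Q2 runs 6, rem=0, completes. Q0=[] Q1=[] Q2=[P4]
t=39-41: P4@Q2 runs 2, rem=0, completes. Q0=[] Q1=[] Q2=[]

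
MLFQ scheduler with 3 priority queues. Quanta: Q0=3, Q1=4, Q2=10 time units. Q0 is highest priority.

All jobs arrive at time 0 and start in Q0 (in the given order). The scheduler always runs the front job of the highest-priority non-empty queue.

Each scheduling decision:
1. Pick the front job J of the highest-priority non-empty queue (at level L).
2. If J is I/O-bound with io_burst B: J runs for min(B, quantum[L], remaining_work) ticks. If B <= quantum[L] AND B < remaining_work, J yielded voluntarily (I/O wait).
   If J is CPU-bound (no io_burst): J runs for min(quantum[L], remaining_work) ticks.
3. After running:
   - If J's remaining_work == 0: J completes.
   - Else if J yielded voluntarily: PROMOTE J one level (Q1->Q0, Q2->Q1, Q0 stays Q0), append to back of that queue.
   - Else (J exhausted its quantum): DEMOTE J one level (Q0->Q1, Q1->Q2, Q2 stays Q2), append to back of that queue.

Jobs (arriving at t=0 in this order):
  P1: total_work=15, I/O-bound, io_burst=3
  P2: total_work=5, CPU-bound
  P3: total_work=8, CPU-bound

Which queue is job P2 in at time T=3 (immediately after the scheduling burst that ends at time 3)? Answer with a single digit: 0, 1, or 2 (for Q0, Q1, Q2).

t=0-3: P1@Q0 runs 3, rem=12, I/O yield, promote→Q0. Q0=[P2,P3,P1] Q1=[] Q2=[]
t=3-6: P2@Q0 runs 3, rem=2, quantum used, demote→Q1. Q0=[P3,P1] Q1=[P2] Q2=[]
t=6-9: P3@Q0 runs 3, rem=5, quantum used, demote→Q1. Q0=[P1] Q1=[P2,P3] Q2=[]
t=9-12: P1@Q0 runs 3, rem=9, I/O yield, promote→Q0. Q0=[P1] Q1=[P2,P3] Q2=[]
t=12-15: P1@Q0 runs 3, rem=6, I/O yield, promote→Q0. Q0=[P1] Q1=[P2,P3] Q2=[]
t=15-18: P1@Q0 runs 3, rem=3, I/O yield, promote→Q0. Q0=[P1] Q1=[P2,P3] Q2=[]
t=18-21: P1@Q0 runs 3, rem=0, completes. Q0=[] Q1=[P2,P3] Q2=[]
t=21-23: P2@Q1 runs 2, rem=0, completes. Q0=[] Q1=[P3] Q2=[]
t=23-27: P3@Q1 runs 4, rem=1, quantum used, demote→Q2. Q0=[] Q1=[] Q2=[P3]
t=27-28: P3@Q2 runs 1, rem=0, completes. Q0=[] Q1=[] Q2=[]

Answer: 0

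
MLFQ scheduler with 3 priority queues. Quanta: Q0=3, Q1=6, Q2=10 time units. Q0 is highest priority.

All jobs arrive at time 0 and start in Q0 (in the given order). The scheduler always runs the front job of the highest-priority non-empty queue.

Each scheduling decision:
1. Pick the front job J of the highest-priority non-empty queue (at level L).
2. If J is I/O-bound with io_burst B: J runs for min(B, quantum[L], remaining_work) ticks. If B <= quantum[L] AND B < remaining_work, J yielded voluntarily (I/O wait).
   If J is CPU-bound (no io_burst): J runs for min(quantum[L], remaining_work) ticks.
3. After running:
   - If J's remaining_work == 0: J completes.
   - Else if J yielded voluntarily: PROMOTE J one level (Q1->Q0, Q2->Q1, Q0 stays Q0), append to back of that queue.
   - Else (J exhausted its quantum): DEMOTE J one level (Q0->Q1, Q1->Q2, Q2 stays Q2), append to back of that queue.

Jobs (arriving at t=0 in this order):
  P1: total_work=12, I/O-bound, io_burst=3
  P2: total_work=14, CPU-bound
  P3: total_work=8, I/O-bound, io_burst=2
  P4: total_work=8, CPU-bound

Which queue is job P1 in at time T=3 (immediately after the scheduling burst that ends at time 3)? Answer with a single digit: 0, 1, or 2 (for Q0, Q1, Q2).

Answer: 0

Derivation:
t=0-3: P1@Q0 runs 3, rem=9, I/O yield, promote→Q0. Q0=[P2,P3,P4,P1] Q1=[] Q2=[]
t=3-6: P2@Q0 runs 3, rem=11, quantum used, demote→Q1. Q0=[P3,P4,P1] Q1=[P2] Q2=[]
t=6-8: P3@Q0 runs 2, rem=6, I/O yield, promote→Q0. Q0=[P4,P1,P3] Q1=[P2] Q2=[]
t=8-11: P4@Q0 runs 3, rem=5, quantum used, demote→Q1. Q0=[P1,P3] Q1=[P2,P4] Q2=[]
t=11-14: P1@Q0 runs 3, rem=6, I/O yield, promote→Q0. Q0=[P3,P1] Q1=[P2,P4] Q2=[]
t=14-16: P3@Q0 runs 2, rem=4, I/O yield, promote→Q0. Q0=[P1,P3] Q1=[P2,P4] Q2=[]
t=16-19: P1@Q0 runs 3, rem=3, I/O yield, promote→Q0. Q0=[P3,P1] Q1=[P2,P4] Q2=[]
t=19-21: P3@Q0 runs 2, rem=2, I/O yield, promote→Q0. Q0=[P1,P3] Q1=[P2,P4] Q2=[]
t=21-24: P1@Q0 runs 3, rem=0, completes. Q0=[P3] Q1=[P2,P4] Q2=[]
t=24-26: P3@Q0 runs 2, rem=0, completes. Q0=[] Q1=[P2,P4] Q2=[]
t=26-32: P2@Q1 runs 6, rem=5, quantum used, demote→Q2. Q0=[] Q1=[P4] Q2=[P2]
t=32-37: P4@Q1 runs 5, rem=0, completes. Q0=[] Q1=[] Q2=[P2]
t=37-42: P2@Q2 runs 5, rem=0, completes. Q0=[] Q1=[] Q2=[]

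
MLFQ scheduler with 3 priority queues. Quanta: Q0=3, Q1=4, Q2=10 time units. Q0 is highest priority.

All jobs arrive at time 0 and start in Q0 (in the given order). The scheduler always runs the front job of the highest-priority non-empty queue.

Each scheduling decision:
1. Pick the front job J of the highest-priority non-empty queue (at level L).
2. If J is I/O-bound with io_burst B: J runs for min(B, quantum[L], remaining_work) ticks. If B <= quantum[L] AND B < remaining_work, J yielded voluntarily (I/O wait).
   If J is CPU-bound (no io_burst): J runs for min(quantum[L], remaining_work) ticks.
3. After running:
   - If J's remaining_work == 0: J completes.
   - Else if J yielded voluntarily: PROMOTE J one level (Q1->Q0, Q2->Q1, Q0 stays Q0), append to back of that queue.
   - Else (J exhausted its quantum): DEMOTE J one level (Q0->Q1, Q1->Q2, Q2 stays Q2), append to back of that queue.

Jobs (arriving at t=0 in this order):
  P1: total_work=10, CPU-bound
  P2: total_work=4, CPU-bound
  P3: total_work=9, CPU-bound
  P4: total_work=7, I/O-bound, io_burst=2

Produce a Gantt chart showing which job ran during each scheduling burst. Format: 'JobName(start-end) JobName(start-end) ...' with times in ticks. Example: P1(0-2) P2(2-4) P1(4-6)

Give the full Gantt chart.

Answer: P1(0-3) P2(3-6) P3(6-9) P4(9-11) P4(11-13) P4(13-15) P4(15-16) P1(16-20) P2(20-21) P3(21-25) P1(25-28) P3(28-30)

Derivation:
t=0-3: P1@Q0 runs 3, rem=7, quantum used, demote→Q1. Q0=[P2,P3,P4] Q1=[P1] Q2=[]
t=3-6: P2@Q0 runs 3, rem=1, quantum used, demote→Q1. Q0=[P3,P4] Q1=[P1,P2] Q2=[]
t=6-9: P3@Q0 runs 3, rem=6, quantum used, demote→Q1. Q0=[P4] Q1=[P1,P2,P3] Q2=[]
t=9-11: P4@Q0 runs 2, rem=5, I/O yield, promote→Q0. Q0=[P4] Q1=[P1,P2,P3] Q2=[]
t=11-13: P4@Q0 runs 2, rem=3, I/O yield, promote→Q0. Q0=[P4] Q1=[P1,P2,P3] Q2=[]
t=13-15: P4@Q0 runs 2, rem=1, I/O yield, promote→Q0. Q0=[P4] Q1=[P1,P2,P3] Q2=[]
t=15-16: P4@Q0 runs 1, rem=0, completes. Q0=[] Q1=[P1,P2,P3] Q2=[]
t=16-20: P1@Q1 runs 4, rem=3, quantum used, demote→Q2. Q0=[] Q1=[P2,P3] Q2=[P1]
t=20-21: P2@Q1 runs 1, rem=0, completes. Q0=[] Q1=[P3] Q2=[P1]
t=21-25: P3@Q1 runs 4, rem=2, quantum used, demote→Q2. Q0=[] Q1=[] Q2=[P1,P3]
t=25-28: P1@Q2 runs 3, rem=0, completes. Q0=[] Q1=[] Q2=[P3]
t=28-30: P3@Q2 runs 2, rem=0, completes. Q0=[] Q1=[] Q2=[]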